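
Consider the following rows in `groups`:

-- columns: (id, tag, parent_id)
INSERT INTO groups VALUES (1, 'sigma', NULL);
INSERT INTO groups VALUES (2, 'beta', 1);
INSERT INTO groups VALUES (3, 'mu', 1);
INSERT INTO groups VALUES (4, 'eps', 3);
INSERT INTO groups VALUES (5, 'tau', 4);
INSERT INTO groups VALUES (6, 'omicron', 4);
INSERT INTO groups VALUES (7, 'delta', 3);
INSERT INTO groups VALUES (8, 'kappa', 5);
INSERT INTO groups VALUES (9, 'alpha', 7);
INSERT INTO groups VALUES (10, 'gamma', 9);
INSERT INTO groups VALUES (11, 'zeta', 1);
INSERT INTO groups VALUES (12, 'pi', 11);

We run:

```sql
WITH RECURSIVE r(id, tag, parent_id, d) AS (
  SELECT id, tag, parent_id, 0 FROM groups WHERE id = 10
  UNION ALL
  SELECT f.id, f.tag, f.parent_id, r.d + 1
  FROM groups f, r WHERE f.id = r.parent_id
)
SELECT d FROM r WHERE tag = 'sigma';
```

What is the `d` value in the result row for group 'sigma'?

Base: id=10 (gamma), parent_id=9, d 0.
Iteration 1: join on id=9 -> alpha (id 9, parent_id=7, d 1).
Iteration 2: join on id=7 -> delta (id 7, parent_id=3, d 2).
Iteration 3: join on id=3 -> mu (id 3, parent_id=1, d 3).
Iteration 4: join on id=1 -> sigma (id 1, parent_id=NULL, d 4).
Iteration 5: parent_id is NULL; no match; recursion stops.

4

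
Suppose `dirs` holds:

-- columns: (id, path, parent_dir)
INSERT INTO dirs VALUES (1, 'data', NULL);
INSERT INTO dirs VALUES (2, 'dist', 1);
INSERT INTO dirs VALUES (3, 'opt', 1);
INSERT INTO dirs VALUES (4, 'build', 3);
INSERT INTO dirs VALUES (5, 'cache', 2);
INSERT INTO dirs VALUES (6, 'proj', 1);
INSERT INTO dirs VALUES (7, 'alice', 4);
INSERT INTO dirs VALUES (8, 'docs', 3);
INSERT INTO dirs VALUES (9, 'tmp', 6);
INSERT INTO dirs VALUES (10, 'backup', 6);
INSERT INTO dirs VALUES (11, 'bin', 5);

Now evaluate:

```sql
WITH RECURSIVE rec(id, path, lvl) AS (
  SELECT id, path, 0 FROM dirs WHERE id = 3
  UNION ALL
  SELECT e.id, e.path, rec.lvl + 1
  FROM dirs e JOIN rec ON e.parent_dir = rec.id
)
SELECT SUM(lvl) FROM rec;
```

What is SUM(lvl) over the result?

Base: id=3 (opt) at lvl 0.
Iteration 1: rows with parent_dir in {3} -> build (id 4, lvl 1), docs (id 8, lvl 1).
Iteration 2: rows with parent_dir in {4,8} -> alice (id 7, lvl 2).
Iteration 3: no rows with parent_dir in {7}; recursion stops.
SUM(lvl) = 0 + 1 + 1 + 2 = 4.

4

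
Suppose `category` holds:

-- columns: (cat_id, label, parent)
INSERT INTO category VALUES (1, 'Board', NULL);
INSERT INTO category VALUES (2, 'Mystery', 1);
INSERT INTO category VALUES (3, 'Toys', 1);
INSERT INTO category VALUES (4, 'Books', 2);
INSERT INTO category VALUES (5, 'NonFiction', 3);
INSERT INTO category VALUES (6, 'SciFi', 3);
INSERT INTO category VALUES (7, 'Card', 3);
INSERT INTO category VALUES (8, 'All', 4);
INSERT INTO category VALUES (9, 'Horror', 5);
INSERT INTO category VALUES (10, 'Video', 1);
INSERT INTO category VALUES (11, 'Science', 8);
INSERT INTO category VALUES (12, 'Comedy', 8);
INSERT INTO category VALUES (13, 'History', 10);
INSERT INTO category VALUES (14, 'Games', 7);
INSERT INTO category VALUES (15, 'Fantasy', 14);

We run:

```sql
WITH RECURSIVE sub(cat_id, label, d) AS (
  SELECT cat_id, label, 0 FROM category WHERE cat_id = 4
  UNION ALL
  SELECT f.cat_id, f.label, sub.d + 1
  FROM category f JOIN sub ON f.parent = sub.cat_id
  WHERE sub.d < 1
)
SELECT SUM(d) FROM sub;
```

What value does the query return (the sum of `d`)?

Base: cat_id=4 (Books) at d 0.
Iteration 1: rows with parent in {4} -> All (id 8, d 1).
Iteration 2: d < 1 fails for all current rows; recursion stops.
SUM(d) = 0 + 1 = 1.

1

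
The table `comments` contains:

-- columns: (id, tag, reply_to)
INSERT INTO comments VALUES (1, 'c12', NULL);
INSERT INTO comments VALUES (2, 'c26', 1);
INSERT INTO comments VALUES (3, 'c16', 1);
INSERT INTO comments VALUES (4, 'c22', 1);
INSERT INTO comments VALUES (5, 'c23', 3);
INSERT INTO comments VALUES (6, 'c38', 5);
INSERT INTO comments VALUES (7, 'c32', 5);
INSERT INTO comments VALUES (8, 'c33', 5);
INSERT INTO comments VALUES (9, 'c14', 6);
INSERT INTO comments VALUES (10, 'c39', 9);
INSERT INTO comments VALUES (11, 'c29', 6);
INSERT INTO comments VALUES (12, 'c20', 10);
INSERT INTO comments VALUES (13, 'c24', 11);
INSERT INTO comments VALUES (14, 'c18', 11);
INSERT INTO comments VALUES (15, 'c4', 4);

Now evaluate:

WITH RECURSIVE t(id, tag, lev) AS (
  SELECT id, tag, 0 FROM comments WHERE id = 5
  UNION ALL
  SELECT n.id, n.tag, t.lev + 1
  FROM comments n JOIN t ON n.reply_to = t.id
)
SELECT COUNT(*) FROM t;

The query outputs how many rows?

Base: id=5 (c23) at lev 0.
Iteration 1: rows with reply_to in {5} -> c38 (id 6, lev 1), c32 (id 7, lev 1), c33 (id 8, lev 1).
Iteration 2: rows with reply_to in {6,7,8} -> c14 (id 9, lev 2), c29 (id 11, lev 2).
Iteration 3: rows with reply_to in {9,11} -> c39 (id 10, lev 3), c24 (id 13, lev 3), c18 (id 14, lev 3).
Iteration 4: rows with reply_to in {10,13,14} -> c20 (id 12, lev 4).
Iteration 5: no rows with reply_to in {12}; recursion stops.
Total rows emitted: 10.

10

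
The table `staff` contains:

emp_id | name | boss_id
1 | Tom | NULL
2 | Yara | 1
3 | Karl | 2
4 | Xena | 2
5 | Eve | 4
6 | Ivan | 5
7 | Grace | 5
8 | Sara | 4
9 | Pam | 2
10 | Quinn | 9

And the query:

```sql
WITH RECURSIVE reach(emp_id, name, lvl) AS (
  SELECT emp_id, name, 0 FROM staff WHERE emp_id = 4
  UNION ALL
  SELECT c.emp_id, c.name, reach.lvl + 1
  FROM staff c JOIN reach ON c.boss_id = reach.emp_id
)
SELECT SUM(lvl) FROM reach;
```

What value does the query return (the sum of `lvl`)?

Base: emp_id=4 (Xena) at lvl 0.
Iteration 1: rows with boss_id in {4} -> Eve (id 5, lvl 1), Sara (id 8, lvl 1).
Iteration 2: rows with boss_id in {5,8} -> Ivan (id 6, lvl 2), Grace (id 7, lvl 2).
Iteration 3: no rows with boss_id in {6,7}; recursion stops.
SUM(lvl) = 0 + 1 + 1 + 2 + 2 = 6.

6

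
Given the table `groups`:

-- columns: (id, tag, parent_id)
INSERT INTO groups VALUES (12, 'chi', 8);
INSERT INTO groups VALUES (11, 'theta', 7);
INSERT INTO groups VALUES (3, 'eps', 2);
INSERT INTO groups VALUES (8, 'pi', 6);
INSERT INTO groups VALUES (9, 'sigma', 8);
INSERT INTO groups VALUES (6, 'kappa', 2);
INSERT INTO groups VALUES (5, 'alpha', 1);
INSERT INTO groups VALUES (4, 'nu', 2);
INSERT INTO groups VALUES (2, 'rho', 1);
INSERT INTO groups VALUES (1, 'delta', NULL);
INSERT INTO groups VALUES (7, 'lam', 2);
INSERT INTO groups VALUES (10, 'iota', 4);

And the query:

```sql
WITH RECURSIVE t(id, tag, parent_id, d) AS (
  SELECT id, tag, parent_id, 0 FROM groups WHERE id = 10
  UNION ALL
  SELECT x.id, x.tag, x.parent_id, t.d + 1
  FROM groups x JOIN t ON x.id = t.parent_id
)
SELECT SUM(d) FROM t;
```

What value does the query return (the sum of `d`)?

Base: id=10 (iota), parent_id=4, d 0.
Iteration 1: join on id=4 -> nu (id 4, parent_id=2, d 1).
Iteration 2: join on id=2 -> rho (id 2, parent_id=1, d 2).
Iteration 3: join on id=1 -> delta (id 1, parent_id=NULL, d 3).
Iteration 4: parent_id is NULL; no match; recursion stops.
SUM(d) = 0 + 1 + 2 + 3 = 6.

6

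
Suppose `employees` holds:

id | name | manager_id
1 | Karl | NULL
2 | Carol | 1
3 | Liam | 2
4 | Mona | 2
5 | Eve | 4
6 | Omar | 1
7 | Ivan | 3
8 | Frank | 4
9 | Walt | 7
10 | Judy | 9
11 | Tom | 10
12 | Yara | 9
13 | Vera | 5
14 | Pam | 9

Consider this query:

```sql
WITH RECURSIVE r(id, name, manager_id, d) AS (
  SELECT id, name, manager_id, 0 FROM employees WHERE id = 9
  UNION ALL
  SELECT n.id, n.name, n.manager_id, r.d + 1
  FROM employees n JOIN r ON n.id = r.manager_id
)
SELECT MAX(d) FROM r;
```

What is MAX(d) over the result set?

4

Base: id=9 (Walt), manager_id=7, d 0.
Iteration 1: join on id=7 -> Ivan (id 7, manager_id=3, d 1).
Iteration 2: join on id=3 -> Liam (id 3, manager_id=2, d 2).
Iteration 3: join on id=2 -> Carol (id 2, manager_id=1, d 3).
Iteration 4: join on id=1 -> Karl (id 1, manager_id=NULL, d 4).
Iteration 5: manager_id is NULL; no match; recursion stops.
d values: 0, 1, 2, 3, 4; the maximum is 4.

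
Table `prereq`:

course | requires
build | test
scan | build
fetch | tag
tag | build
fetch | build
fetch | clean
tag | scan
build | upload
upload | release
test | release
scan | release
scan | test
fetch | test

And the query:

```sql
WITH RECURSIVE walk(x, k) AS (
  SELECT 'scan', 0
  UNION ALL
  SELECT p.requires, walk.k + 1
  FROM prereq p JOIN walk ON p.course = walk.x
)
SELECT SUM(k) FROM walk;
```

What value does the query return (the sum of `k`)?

15

Base: (scan, k=0).
Iteration 1: edges from {scan} -> (build, k=1), (release, k=1), (test, k=1).
Iteration 2: edges from {build,release,test} -> (release, k=2), (test, k=2), (upload, k=2).
Iteration 3: edges from {release,test,upload} -> (release, k=3) x2. [UNION ALL keeps all 2 new rows, including repeats]
Iteration 4: no outgoing edges from {release}; recursion stops.
SUM(k) = 0 + 1 + 1 + 1 + 2 + 2 + 2 + 3 + 3 = 15.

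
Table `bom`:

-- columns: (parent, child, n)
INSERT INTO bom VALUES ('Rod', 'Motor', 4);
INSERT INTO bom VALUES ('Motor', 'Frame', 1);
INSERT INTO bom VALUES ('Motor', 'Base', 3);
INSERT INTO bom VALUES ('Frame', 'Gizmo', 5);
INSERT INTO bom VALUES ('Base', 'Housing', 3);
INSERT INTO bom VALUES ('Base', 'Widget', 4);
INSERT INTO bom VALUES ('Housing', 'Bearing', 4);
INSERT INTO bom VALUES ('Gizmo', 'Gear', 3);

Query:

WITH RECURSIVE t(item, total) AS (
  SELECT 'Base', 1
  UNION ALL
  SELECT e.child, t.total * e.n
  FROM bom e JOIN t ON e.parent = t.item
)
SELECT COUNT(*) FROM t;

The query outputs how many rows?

Base: (Base, total=1).
Iteration 1: components of {Base} -> Housing = 1*3 = 3, Widget = 1*4 = 4.
Iteration 2: components of {Housing,Widget} -> Bearing = 3*4 = 12.
Iteration 3: no further components; recursion stops.
Total rows emitted: 4.

4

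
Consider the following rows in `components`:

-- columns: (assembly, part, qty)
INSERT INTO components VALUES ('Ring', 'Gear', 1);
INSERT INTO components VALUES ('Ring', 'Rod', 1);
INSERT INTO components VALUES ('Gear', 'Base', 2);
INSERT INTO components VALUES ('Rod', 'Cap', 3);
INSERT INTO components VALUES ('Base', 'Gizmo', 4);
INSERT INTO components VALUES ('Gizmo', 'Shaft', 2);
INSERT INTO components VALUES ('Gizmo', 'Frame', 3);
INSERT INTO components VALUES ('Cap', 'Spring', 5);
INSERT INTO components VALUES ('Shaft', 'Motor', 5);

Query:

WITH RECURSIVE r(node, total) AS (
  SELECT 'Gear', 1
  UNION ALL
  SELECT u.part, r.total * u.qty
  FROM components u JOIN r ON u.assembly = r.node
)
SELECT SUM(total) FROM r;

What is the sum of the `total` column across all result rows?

Base: (Gear, total=1).
Iteration 1: components of {Gear} -> Base = 1*2 = 2.
Iteration 2: components of {Base} -> Gizmo = 2*4 = 8.
Iteration 3: components of {Gizmo} -> Frame = 8*3 = 24, Shaft = 8*2 = 16.
Iteration 4: components of {Frame,Shaft} -> Motor = 16*5 = 80.
Iteration 5: no further components; recursion stops.
SUM(total) = 1 + 2 + 8 + 16 + 24 + 80 = 131.

131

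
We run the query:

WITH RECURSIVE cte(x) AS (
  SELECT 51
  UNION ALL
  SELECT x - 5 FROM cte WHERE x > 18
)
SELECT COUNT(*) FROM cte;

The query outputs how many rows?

Base: x=51.
Iteration 1: 51 > 18 holds -> x = 51 - 5 = 46.
Iteration 2: 46 > 18 holds -> x = 46 - 5 = 41.
Iteration 3: 41 > 18 holds -> x = 41 - 5 = 36.
Iteration 4: 36 > 18 holds -> x = 36 - 5 = 31.
Iteration 5: 31 > 18 holds -> x = 31 - 5 = 26.
Iteration 6: 26 > 18 holds -> x = 26 - 5 = 21.
Iteration 7: 21 > 18 holds -> x = 21 - 5 = 16.
Iteration 8: 16 > 18 fails; recursion stops.
Total rows emitted: 8.

8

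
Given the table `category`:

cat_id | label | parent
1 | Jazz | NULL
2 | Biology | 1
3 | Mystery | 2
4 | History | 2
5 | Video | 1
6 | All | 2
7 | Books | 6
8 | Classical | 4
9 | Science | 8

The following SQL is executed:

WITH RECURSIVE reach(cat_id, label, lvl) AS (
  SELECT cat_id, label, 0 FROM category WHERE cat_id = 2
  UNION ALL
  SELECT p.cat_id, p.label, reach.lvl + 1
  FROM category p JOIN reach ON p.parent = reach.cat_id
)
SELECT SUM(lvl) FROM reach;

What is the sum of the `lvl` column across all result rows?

10

Base: cat_id=2 (Biology) at lvl 0.
Iteration 1: rows with parent in {2} -> Mystery (id 3, lvl 1), History (id 4, lvl 1), All (id 6, lvl 1).
Iteration 2: rows with parent in {3,4,6} -> Books (id 7, lvl 2), Classical (id 8, lvl 2).
Iteration 3: rows with parent in {7,8} -> Science (id 9, lvl 3).
Iteration 4: no rows with parent in {9}; recursion stops.
SUM(lvl) = 0 + 1 + 1 + 1 + 2 + 2 + 3 = 10.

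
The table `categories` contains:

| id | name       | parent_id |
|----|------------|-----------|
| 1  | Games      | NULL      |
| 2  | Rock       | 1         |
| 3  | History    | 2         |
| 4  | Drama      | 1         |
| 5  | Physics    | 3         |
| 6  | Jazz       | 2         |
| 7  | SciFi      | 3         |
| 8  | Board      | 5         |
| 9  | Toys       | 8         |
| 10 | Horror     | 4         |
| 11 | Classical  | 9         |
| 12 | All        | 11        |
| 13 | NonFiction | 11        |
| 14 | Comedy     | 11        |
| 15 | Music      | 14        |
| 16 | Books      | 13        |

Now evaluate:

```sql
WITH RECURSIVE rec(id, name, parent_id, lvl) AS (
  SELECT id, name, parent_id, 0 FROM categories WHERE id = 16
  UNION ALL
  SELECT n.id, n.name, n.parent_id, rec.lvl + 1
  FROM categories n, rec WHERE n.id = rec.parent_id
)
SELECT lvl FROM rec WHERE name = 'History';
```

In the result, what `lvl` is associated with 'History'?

6

Base: id=16 (Books), parent_id=13, lvl 0.
Iteration 1: join on id=13 -> NonFiction (id 13, parent_id=11, lvl 1).
Iteration 2: join on id=11 -> Classical (id 11, parent_id=9, lvl 2).
Iteration 3: join on id=9 -> Toys (id 9, parent_id=8, lvl 3).
Iteration 4: join on id=8 -> Board (id 8, parent_id=5, lvl 4).
Iteration 5: join on id=5 -> Physics (id 5, parent_id=3, lvl 5).
Iteration 6: join on id=3 -> History (id 3, parent_id=2, lvl 6).
Iteration 7: join on id=2 -> Rock (id 2, parent_id=1, lvl 7).
Iteration 8: join on id=1 -> Games (id 1, parent_id=NULL, lvl 8).
Iteration 9: parent_id is NULL; no match; recursion stops.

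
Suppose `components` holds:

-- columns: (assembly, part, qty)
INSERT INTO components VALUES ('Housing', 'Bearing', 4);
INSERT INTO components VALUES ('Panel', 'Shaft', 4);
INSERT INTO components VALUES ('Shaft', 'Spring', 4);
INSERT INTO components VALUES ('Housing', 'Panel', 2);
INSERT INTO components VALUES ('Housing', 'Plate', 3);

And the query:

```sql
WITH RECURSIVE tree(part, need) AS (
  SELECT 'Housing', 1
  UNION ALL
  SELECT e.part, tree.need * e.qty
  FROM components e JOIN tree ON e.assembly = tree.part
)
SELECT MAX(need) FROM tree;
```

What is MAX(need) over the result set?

Base: (Housing, need=1).
Iteration 1: components of {Housing} -> Bearing = 1*4 = 4, Panel = 1*2 = 2, Plate = 1*3 = 3.
Iteration 2: components of {Bearing,Panel,Plate} -> Shaft = 2*4 = 8.
Iteration 3: components of {Shaft} -> Spring = 8*4 = 32.
Iteration 4: no further components; recursion stops.
need values: 1, 3, 4, 2, 8, 32; the maximum is 32.

32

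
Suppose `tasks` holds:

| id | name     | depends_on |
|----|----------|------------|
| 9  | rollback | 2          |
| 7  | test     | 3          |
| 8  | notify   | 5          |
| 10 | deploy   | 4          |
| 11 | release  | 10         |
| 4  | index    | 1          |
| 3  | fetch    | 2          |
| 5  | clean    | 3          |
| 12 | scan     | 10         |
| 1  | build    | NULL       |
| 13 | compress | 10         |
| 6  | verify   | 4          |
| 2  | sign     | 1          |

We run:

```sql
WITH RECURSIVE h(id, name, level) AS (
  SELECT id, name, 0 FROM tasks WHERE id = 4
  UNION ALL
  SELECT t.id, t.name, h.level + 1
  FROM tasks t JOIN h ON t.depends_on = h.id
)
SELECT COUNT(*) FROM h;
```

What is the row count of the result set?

Base: id=4 (index) at level 0.
Iteration 1: rows with depends_on in {4} -> verify (id 6, level 1), deploy (id 10, level 1).
Iteration 2: rows with depends_on in {6,10} -> release (id 11, level 2), scan (id 12, level 2), compress (id 13, level 2).
Iteration 3: no rows with depends_on in {11,12,13}; recursion stops.
Total rows emitted: 6.

6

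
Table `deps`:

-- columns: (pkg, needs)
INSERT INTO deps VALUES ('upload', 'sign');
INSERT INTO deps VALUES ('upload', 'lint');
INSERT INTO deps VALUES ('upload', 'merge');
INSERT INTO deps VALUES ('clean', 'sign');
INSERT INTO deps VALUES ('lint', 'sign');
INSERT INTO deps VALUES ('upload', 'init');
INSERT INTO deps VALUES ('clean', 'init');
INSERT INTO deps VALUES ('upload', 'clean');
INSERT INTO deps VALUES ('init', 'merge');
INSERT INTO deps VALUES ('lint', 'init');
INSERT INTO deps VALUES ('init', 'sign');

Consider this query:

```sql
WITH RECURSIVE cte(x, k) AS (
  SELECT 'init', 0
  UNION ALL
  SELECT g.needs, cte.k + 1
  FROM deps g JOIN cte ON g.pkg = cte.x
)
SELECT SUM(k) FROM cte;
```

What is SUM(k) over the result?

2

Base: (init, k=0).
Iteration 1: edges from {init} -> (merge, k=1), (sign, k=1).
Iteration 2: no outgoing edges from {merge,sign}; recursion stops.
SUM(k) = 0 + 1 + 1 = 2.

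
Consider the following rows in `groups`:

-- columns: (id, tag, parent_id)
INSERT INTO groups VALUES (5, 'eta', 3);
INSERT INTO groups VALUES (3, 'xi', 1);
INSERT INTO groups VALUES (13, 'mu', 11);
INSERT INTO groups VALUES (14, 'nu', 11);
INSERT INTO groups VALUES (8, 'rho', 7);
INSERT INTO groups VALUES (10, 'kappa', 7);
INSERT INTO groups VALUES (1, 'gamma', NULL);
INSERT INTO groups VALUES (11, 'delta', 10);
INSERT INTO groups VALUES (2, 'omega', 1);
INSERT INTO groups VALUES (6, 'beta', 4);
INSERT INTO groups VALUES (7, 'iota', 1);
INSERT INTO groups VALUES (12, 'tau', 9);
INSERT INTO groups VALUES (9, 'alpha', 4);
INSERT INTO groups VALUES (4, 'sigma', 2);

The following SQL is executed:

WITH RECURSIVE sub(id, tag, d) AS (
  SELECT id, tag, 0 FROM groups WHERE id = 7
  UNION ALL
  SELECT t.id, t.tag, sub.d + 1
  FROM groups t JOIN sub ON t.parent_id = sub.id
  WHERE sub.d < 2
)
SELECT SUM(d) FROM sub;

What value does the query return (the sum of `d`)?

4

Base: id=7 (iota) at d 0.
Iteration 1: rows with parent_id in {7} -> rho (id 8, d 1), kappa (id 10, d 1).
Iteration 2: rows with parent_id in {8,10} -> delta (id 11, d 2).
Iteration 3: d < 2 fails for all current rows; recursion stops.
SUM(d) = 0 + 1 + 1 + 2 = 4.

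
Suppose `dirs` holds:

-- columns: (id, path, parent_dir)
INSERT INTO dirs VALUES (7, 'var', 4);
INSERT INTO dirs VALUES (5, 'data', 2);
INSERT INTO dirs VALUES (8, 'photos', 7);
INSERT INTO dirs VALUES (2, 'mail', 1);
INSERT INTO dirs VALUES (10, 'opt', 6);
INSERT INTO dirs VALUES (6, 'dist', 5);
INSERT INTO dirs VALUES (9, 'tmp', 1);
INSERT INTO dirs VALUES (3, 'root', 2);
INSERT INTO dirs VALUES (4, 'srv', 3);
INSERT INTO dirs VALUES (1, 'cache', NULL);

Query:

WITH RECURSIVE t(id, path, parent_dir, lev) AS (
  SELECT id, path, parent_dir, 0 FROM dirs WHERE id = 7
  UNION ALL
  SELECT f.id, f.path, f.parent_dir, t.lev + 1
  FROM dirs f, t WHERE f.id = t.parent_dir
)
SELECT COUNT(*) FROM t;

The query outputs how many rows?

5

Base: id=7 (var), parent_dir=4, lev 0.
Iteration 1: join on id=4 -> srv (id 4, parent_dir=3, lev 1).
Iteration 2: join on id=3 -> root (id 3, parent_dir=2, lev 2).
Iteration 3: join on id=2 -> mail (id 2, parent_dir=1, lev 3).
Iteration 4: join on id=1 -> cache (id 1, parent_dir=NULL, lev 4).
Iteration 5: parent_dir is NULL; no match; recursion stops.
Total rows emitted: 5.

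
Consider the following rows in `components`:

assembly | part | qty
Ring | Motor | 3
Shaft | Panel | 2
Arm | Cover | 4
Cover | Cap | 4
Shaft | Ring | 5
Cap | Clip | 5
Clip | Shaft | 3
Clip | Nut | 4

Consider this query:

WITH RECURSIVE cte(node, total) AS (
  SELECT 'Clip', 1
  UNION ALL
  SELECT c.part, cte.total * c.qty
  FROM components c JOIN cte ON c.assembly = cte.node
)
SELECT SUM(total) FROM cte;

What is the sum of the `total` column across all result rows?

74

Base: (Clip, total=1).
Iteration 1: components of {Clip} -> Nut = 1*4 = 4, Shaft = 1*3 = 3.
Iteration 2: components of {Nut,Shaft} -> Panel = 3*2 = 6, Ring = 3*5 = 15.
Iteration 3: components of {Panel,Ring} -> Motor = 15*3 = 45.
Iteration 4: no further components; recursion stops.
SUM(total) = 1 + 3 + 4 + 15 + 6 + 45 = 74.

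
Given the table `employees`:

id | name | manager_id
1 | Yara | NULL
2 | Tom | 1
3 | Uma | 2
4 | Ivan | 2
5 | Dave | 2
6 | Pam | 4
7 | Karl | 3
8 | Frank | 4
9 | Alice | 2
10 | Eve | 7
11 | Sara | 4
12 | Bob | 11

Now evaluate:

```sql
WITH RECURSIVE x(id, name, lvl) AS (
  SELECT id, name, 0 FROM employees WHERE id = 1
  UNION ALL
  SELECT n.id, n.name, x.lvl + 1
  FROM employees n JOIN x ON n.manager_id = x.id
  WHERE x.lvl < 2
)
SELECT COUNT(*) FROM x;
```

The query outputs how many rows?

Base: id=1 (Yara) at lvl 0.
Iteration 1: rows with manager_id in {1} -> Tom (id 2, lvl 1).
Iteration 2: rows with manager_id in {2} -> Uma (id 3, lvl 2), Ivan (id 4, lvl 2), Dave (id 5, lvl 2), Alice (id 9, lvl 2).
Iteration 3: lvl < 2 fails for all current rows; recursion stops.
Total rows emitted: 6.

6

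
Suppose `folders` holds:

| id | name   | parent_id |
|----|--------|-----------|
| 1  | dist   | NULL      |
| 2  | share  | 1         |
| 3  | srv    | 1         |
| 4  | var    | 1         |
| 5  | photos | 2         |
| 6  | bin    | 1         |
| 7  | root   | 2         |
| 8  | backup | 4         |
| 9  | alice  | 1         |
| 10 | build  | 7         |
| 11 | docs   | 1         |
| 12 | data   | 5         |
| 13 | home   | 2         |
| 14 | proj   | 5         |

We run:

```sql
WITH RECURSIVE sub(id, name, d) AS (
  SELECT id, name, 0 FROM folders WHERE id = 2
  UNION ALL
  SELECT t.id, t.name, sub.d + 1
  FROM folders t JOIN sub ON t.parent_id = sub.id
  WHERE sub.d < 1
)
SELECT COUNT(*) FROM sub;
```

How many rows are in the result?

4

Base: id=2 (share) at d 0.
Iteration 1: rows with parent_id in {2} -> photos (id 5, d 1), root (id 7, d 1), home (id 13, d 1).
Iteration 2: d < 1 fails for all current rows; recursion stops.
Total rows emitted: 4.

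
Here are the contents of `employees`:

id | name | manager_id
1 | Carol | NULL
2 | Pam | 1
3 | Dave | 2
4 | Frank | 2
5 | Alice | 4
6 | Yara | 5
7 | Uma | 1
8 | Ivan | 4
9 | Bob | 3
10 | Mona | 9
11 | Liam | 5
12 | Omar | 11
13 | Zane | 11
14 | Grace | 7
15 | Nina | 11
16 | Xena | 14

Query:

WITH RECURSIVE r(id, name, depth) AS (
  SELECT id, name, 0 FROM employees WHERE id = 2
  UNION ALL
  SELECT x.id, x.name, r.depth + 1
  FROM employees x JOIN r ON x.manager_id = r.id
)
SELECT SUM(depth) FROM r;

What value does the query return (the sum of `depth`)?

29

Base: id=2 (Pam) at depth 0.
Iteration 1: rows with manager_id in {2} -> Dave (id 3, depth 1), Frank (id 4, depth 1).
Iteration 2: rows with manager_id in {3,4} -> Alice (id 5, depth 2), Ivan (id 8, depth 2), Bob (id 9, depth 2).
Iteration 3: rows with manager_id in {5,8,9} -> Yara (id 6, depth 3), Mona (id 10, depth 3), Liam (id 11, depth 3).
Iteration 4: rows with manager_id in {6,10,11} -> Omar (id 12, depth 4), Zane (id 13, depth 4), Nina (id 15, depth 4).
Iteration 5: no rows with manager_id in {12,13,15}; recursion stops.
SUM(depth) = 0 + 1 + 1 + 2 + 2 + 2 + 3 + 3 + 3 + 4 + 4 + 4 = 29.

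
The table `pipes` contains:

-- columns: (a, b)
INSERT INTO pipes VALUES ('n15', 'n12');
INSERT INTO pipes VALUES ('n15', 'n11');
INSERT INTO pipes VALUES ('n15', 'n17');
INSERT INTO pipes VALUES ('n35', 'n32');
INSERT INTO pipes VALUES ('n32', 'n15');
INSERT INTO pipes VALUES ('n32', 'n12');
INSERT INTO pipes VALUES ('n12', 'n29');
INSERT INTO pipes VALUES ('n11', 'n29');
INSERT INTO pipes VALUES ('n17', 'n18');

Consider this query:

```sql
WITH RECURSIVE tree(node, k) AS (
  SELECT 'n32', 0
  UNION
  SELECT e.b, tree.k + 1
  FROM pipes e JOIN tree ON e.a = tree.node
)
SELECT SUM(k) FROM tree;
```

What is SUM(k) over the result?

Base: (n32, k=0).
Iteration 1: edges from {n32} -> (n12, k=1), (n15, k=1).
Iteration 2: edges from {n12,n15} -> (n11, k=2), (n12, k=2), (n17, k=2), (n29, k=2).
Iteration 3: edges from {n11,n12,n17,n29} -> (n18, k=3), (n29, k=3). [UNION drops 1 duplicate row(s)]
Iteration 4: no outgoing edges from {n18,n29}; recursion stops.
SUM(k) = 0 + 1 + 1 + 2 + 2 + 2 + 2 + 3 + 3 = 16.

16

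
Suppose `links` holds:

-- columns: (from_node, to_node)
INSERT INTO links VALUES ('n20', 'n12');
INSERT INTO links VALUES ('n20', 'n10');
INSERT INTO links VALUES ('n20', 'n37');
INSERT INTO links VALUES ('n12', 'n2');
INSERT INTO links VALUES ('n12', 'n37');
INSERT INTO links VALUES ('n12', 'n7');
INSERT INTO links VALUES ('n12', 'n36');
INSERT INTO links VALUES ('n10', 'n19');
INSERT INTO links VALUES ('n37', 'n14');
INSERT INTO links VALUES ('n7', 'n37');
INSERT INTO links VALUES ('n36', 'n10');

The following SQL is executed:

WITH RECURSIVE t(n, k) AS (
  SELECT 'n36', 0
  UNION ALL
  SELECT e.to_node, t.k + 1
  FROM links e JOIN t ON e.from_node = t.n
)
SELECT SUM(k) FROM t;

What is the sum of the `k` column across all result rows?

3

Base: (n36, k=0).
Iteration 1: edges from {n36} -> (n10, k=1).
Iteration 2: edges from {n10} -> (n19, k=2).
Iteration 3: no outgoing edges from {n19}; recursion stops.
SUM(k) = 0 + 1 + 2 = 3.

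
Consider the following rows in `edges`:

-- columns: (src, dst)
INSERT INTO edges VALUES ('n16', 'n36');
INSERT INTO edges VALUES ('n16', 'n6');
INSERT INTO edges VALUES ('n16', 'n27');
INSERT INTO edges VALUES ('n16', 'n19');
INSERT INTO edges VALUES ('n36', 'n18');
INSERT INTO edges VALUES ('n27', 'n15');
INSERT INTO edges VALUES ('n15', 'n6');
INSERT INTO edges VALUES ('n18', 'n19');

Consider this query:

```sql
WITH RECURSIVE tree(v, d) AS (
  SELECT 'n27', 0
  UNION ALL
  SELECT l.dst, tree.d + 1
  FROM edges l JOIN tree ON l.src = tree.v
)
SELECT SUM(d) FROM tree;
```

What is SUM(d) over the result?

Base: (n27, d=0).
Iteration 1: edges from {n27} -> (n15, d=1).
Iteration 2: edges from {n15} -> (n6, d=2).
Iteration 3: no outgoing edges from {n6}; recursion stops.
SUM(d) = 0 + 1 + 2 = 3.

3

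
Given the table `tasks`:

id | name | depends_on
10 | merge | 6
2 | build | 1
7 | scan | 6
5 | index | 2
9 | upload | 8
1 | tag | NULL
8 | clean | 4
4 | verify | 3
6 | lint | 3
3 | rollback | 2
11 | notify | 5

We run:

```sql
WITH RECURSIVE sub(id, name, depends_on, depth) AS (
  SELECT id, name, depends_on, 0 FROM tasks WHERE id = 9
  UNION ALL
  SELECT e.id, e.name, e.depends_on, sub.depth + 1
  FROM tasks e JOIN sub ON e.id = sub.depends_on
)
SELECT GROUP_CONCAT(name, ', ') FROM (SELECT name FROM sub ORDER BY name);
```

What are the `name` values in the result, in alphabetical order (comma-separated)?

build, clean, rollback, tag, upload, verify

Base: id=9 (upload), depends_on=8, depth 0.
Iteration 1: join on id=8 -> clean (id 8, depends_on=4, depth 1).
Iteration 2: join on id=4 -> verify (id 4, depends_on=3, depth 2).
Iteration 3: join on id=3 -> rollback (id 3, depends_on=2, depth 3).
Iteration 4: join on id=2 -> build (id 2, depends_on=1, depth 4).
Iteration 5: join on id=1 -> tag (id 1, depends_on=NULL, depth 5).
Iteration 6: depends_on is NULL; no match; recursion stops.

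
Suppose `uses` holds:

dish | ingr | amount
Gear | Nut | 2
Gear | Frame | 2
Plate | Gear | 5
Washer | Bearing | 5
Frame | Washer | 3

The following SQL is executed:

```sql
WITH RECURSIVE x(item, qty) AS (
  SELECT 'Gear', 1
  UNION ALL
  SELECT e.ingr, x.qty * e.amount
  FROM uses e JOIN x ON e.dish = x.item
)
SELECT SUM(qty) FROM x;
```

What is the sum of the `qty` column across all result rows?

41

Base: (Gear, qty=1).
Iteration 1: components of {Gear} -> Frame = 1*2 = 2, Nut = 1*2 = 2.
Iteration 2: components of {Frame,Nut} -> Washer = 2*3 = 6.
Iteration 3: components of {Washer} -> Bearing = 6*5 = 30.
Iteration 4: no further components; recursion stops.
SUM(qty) = 1 + 2 + 2 + 6 + 30 = 41.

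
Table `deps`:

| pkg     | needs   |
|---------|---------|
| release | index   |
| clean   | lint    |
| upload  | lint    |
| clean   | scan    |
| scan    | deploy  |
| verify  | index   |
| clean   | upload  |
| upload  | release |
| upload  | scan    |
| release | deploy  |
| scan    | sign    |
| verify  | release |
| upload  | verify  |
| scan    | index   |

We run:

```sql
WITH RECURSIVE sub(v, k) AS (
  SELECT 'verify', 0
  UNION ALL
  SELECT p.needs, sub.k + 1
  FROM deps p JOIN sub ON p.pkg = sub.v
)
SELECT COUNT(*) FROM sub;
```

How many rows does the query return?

5

Base: (verify, k=0).
Iteration 1: edges from {verify} -> (index, k=1), (release, k=1).
Iteration 2: edges from {index,release} -> (deploy, k=2), (index, k=2).
Iteration 3: no outgoing edges from {deploy,index}; recursion stops.
Total rows emitted: 5.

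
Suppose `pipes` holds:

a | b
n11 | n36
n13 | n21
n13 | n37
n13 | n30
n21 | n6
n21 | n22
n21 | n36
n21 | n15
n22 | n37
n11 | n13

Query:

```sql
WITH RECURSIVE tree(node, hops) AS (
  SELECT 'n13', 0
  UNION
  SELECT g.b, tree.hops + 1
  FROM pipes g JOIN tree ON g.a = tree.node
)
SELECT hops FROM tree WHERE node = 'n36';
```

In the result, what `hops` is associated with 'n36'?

2

Base: (n13, hops=0).
Iteration 1: edges from {n13} -> (n21, hops=1), (n30, hops=1), (n37, hops=1).
Iteration 2: edges from {n21,n30,n37} -> (n15, hops=2), (n22, hops=2), (n36, hops=2), (n6, hops=2).
Iteration 3: edges from {n15,n22,n36,n6} -> (n37, hops=3).
Iteration 4: no outgoing edges from {n37}; recursion stops.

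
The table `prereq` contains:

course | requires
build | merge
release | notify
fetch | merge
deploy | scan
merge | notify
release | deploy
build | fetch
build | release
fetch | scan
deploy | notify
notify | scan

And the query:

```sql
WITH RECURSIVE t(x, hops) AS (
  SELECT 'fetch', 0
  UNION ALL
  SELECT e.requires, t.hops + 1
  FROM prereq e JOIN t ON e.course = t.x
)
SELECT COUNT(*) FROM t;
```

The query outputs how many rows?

Base: (fetch, hops=0).
Iteration 1: edges from {fetch} -> (merge, hops=1), (scan, hops=1).
Iteration 2: edges from {merge,scan} -> (notify, hops=2).
Iteration 3: edges from {notify} -> (scan, hops=3).
Iteration 4: no outgoing edges from {scan}; recursion stops.
Total rows emitted: 5.

5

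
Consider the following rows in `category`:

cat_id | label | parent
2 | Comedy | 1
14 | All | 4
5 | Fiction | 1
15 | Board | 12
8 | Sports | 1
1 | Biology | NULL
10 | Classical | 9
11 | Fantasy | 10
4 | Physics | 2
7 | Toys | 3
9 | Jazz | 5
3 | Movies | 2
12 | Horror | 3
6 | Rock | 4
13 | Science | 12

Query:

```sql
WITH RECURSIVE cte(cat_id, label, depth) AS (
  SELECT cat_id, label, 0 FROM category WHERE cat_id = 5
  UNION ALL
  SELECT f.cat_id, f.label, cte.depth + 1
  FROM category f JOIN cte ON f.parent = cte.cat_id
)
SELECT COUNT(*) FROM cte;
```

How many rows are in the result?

4

Base: cat_id=5 (Fiction) at depth 0.
Iteration 1: rows with parent in {5} -> Jazz (id 9, depth 1).
Iteration 2: rows with parent in {9} -> Classical (id 10, depth 2).
Iteration 3: rows with parent in {10} -> Fantasy (id 11, depth 3).
Iteration 4: no rows with parent in {11}; recursion stops.
Total rows emitted: 4.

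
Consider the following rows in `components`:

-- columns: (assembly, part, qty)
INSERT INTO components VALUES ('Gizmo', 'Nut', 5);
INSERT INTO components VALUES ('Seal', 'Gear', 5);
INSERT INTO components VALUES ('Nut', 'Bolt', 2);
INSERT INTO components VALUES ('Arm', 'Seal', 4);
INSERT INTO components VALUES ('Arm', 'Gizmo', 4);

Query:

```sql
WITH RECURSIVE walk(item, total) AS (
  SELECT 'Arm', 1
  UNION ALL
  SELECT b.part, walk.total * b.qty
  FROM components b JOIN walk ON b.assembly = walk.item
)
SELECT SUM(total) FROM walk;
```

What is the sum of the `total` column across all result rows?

Base: (Arm, total=1).
Iteration 1: components of {Arm} -> Gizmo = 1*4 = 4, Seal = 1*4 = 4.
Iteration 2: components of {Gizmo,Seal} -> Gear = 4*5 = 20, Nut = 4*5 = 20.
Iteration 3: components of {Gear,Nut} -> Bolt = 20*2 = 40.
Iteration 4: no further components; recursion stops.
SUM(total) = 1 + 4 + 4 + 20 + 20 + 40 = 89.

89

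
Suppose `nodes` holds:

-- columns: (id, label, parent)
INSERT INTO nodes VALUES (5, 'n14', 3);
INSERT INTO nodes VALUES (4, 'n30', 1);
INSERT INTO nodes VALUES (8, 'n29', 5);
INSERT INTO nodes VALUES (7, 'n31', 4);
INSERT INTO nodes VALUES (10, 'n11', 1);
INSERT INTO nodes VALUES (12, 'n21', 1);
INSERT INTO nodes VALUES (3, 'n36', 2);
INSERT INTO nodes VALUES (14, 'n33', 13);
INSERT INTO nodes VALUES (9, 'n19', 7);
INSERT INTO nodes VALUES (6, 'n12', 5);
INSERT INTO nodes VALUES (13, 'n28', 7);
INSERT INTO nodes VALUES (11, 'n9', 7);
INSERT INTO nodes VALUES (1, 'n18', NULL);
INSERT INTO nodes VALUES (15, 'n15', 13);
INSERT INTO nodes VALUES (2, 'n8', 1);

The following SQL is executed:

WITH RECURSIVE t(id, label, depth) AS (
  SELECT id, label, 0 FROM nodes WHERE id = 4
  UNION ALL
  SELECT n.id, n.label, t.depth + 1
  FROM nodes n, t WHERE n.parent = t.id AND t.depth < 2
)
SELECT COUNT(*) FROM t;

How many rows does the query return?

5

Base: id=4 (n30) at depth 0.
Iteration 1: rows with parent in {4} -> n31 (id 7, depth 1).
Iteration 2: rows with parent in {7} -> n19 (id 9, depth 2), n9 (id 11, depth 2), n28 (id 13, depth 2).
Iteration 3: depth < 2 fails for all current rows; recursion stops.
Total rows emitted: 5.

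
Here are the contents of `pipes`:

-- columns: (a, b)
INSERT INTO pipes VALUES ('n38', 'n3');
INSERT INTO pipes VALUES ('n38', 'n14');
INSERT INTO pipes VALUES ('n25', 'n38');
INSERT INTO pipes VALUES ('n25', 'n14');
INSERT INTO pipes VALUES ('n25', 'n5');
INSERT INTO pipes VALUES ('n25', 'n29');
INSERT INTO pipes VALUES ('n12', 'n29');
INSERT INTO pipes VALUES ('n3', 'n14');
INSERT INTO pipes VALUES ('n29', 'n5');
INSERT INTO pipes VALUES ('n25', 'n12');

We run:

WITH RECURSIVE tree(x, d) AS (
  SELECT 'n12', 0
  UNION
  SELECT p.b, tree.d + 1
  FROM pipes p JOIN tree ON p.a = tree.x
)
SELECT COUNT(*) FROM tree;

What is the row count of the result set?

3

Base: (n12, d=0).
Iteration 1: edges from {n12} -> (n29, d=1).
Iteration 2: edges from {n29} -> (n5, d=2).
Iteration 3: no outgoing edges from {n5}; recursion stops.
Total rows emitted: 3.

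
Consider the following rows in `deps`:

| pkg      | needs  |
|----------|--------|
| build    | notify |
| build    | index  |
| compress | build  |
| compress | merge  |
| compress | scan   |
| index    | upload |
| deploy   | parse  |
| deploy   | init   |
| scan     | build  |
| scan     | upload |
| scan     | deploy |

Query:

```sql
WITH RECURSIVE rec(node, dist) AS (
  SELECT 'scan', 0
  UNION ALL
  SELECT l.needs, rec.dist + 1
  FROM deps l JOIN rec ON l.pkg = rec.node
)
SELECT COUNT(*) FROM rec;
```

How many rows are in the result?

Base: (scan, dist=0).
Iteration 1: edges from {scan} -> (build, dist=1), (deploy, dist=1), (upload, dist=1).
Iteration 2: edges from {build,deploy,upload} -> (index, dist=2), (init, dist=2), (notify, dist=2), (parse, dist=2).
Iteration 3: edges from {index,init,notify,parse} -> (upload, dist=3).
Iteration 4: no outgoing edges from {upload}; recursion stops.
Total rows emitted: 9.

9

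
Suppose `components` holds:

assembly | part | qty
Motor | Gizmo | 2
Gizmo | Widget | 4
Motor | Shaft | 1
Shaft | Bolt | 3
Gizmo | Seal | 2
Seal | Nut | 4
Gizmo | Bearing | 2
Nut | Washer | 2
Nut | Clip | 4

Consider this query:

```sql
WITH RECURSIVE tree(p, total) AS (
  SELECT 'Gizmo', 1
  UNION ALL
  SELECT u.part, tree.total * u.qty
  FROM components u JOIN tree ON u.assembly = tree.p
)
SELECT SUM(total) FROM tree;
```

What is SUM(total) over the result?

Base: (Gizmo, total=1).
Iteration 1: components of {Gizmo} -> Bearing = 1*2 = 2, Seal = 1*2 = 2, Widget = 1*4 = 4.
Iteration 2: components of {Bearing,Seal,Widget} -> Nut = 2*4 = 8.
Iteration 3: components of {Nut} -> Clip = 8*4 = 32, Washer = 8*2 = 16.
Iteration 4: no further components; recursion stops.
SUM(total) = 1 + 4 + 2 + 2 + 8 + 16 + 32 = 65.

65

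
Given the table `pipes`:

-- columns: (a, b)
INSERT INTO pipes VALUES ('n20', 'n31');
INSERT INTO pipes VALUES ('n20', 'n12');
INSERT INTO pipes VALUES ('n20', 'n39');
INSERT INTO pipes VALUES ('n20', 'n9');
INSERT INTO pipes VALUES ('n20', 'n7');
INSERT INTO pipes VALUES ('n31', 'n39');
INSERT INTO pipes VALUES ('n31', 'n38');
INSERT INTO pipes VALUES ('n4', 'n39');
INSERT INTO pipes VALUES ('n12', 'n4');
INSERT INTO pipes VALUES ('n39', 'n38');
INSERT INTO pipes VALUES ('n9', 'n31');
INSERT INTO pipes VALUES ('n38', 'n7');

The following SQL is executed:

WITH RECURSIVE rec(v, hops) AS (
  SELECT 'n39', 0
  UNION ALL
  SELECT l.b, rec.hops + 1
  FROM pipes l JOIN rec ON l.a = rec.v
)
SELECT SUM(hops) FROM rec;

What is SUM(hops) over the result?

3

Base: (n39, hops=0).
Iteration 1: edges from {n39} -> (n38, hops=1).
Iteration 2: edges from {n38} -> (n7, hops=2).
Iteration 3: no outgoing edges from {n7}; recursion stops.
SUM(hops) = 0 + 1 + 2 = 3.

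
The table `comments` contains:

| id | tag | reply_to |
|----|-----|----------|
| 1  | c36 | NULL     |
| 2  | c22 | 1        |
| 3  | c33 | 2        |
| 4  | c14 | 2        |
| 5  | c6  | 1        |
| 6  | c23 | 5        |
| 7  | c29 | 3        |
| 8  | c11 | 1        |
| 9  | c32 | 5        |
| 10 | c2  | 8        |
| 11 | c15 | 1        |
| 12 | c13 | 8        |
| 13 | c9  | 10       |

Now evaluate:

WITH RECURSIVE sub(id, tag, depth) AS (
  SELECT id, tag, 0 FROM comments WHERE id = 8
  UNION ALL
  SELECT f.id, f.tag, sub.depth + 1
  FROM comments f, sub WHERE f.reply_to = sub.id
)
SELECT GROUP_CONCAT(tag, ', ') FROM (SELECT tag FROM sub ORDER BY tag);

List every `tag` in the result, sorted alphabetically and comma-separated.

Base: id=8 (c11) at depth 0.
Iteration 1: rows with reply_to in {8} -> c2 (id 10, depth 1), c13 (id 12, depth 1).
Iteration 2: rows with reply_to in {10,12} -> c9 (id 13, depth 2).
Iteration 3: no rows with reply_to in {13}; recursion stops.

c11, c13, c2, c9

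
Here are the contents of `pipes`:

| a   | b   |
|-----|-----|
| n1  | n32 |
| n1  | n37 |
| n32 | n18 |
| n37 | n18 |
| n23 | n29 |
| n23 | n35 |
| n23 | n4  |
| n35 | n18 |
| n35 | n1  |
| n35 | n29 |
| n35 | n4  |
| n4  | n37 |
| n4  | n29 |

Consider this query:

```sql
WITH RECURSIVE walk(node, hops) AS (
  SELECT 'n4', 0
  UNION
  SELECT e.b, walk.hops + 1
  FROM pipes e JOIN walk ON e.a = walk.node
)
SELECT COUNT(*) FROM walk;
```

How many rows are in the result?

Base: (n4, hops=0).
Iteration 1: edges from {n4} -> (n29, hops=1), (n37, hops=1).
Iteration 2: edges from {n29,n37} -> (n18, hops=2).
Iteration 3: no outgoing edges from {n18}; recursion stops.
Total rows emitted: 4.

4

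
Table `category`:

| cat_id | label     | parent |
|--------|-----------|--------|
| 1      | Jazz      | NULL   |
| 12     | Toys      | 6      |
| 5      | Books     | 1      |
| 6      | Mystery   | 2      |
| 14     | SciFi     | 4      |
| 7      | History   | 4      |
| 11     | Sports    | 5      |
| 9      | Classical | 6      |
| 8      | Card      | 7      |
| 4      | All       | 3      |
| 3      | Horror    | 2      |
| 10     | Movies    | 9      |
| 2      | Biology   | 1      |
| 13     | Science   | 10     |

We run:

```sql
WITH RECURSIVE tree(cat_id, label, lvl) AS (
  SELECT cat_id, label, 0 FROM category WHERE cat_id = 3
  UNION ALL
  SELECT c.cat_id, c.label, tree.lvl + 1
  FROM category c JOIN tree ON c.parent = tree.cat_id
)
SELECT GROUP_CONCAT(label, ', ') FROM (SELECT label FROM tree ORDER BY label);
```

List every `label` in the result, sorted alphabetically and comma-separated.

All, Card, History, Horror, SciFi

Base: cat_id=3 (Horror) at lvl 0.
Iteration 1: rows with parent in {3} -> All (id 4, lvl 1).
Iteration 2: rows with parent in {4} -> History (id 7, lvl 2), SciFi (id 14, lvl 2).
Iteration 3: rows with parent in {7,14} -> Card (id 8, lvl 3).
Iteration 4: no rows with parent in {8}; recursion stops.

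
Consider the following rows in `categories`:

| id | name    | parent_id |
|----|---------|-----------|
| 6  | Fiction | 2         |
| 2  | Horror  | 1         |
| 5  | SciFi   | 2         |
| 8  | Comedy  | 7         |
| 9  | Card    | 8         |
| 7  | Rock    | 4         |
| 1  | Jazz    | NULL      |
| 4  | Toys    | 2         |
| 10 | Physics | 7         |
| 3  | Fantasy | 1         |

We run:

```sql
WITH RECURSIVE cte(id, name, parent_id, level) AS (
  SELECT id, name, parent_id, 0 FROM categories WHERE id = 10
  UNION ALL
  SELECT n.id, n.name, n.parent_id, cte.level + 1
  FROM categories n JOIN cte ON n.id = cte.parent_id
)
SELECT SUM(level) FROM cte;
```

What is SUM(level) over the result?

Base: id=10 (Physics), parent_id=7, level 0.
Iteration 1: join on id=7 -> Rock (id 7, parent_id=4, level 1).
Iteration 2: join on id=4 -> Toys (id 4, parent_id=2, level 2).
Iteration 3: join on id=2 -> Horror (id 2, parent_id=1, level 3).
Iteration 4: join on id=1 -> Jazz (id 1, parent_id=NULL, level 4).
Iteration 5: parent_id is NULL; no match; recursion stops.
SUM(level) = 0 + 1 + 2 + 3 + 4 = 10.

10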